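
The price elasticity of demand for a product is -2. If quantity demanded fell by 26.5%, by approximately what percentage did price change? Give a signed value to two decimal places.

13.25

%ΔQ ≈ E × %ΔP ⇒ %ΔP = %ΔQ / E = (-26.5%)/(-2) = 13.25%.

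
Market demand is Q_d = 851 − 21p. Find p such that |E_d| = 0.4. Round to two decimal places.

Set −bp/(a − bp) = −0.4 ⇒ bp = 0.4(a − bp) ⇒ bp(1+0.4) = 0.4·a.
p = 0.4·851/(21·1.4) ≈ 11.58.

11.58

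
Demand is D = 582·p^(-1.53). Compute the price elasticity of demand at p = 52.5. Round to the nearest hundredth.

For a Cobb–Douglas (constant-elasticity) form D = A·p^α·…, the elasticity with respect to p equals the exponent α at every point.
Here the exponent on p is -1.53, so the price elasticity of demand is -1.53.

-1.53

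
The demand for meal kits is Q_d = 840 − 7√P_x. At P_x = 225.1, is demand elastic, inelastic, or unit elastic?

At P_x = 225.1, Q_d = 734.9767.
dQ_d/dP_x = −7/(2√P_x) = −7/(2·15.0033).
Point elasticity E = (dQ_d/dP_x)·(P_x/Q_d) = -0.2333 × 225.1/734.9767 ≈ -0.071.
|E| ≈ 0.071 < 1, so demand is inelastic.

inelastic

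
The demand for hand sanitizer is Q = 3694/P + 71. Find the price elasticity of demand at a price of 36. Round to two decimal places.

At P = 36, Q = 173.6111.
dQ/dP = −3694/P² = −2.8503.
Point elasticity E = (dQ/dP)·(P/Q) = -2.8503 × 36/173.6111 ≈ -0.59.
|E| < 1, so demand is inelastic at this price.

-0.59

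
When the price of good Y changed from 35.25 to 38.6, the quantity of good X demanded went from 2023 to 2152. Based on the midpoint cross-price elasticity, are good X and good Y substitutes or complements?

substitutes

%ΔQ_x = (2152 − 2023)/[(2023+2152)/2] = 129/2087.5 ≈ 0.0618.
%ΔP_y = (38.6 − 35.25)/[(35.25+38.6)/2] ≈ 0.0907.
E_xy = 0.0618/0.0907 ≈ 0.681.
E_xy > 0, so the goods are substitutes.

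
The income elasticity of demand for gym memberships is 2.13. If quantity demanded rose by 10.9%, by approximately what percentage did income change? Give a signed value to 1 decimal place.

%ΔQ ≈ E × %ΔI ⇒ %ΔI = %ΔQ / E = (10.9%)/(2.13) ≈ 5.1%.

5.1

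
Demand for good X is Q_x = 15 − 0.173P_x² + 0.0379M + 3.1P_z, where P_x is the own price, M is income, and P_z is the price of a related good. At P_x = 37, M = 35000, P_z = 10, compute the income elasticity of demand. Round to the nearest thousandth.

1.168

Evaluating quantity at (P_x, M, P_z) gives Q_x = 15 − 0.173(37)² + 0.0379(35000) + 3.1(10) = 15 − 236.837 + 1326.5 + 31 = 1135.663.
∂Q_x/∂M = +0.0379, so E_I = 0.0379·(35000/1135.663) ≈ 1.168.
E_I > 1: normal good (luxury).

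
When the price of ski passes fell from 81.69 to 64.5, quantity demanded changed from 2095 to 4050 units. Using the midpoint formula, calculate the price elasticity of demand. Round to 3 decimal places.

%Δq = (4050 − 2095)/[(2095 + 4050)/2] = 1955/3072.5 ≈ 0.6363.
%Δp = (64.5 − 81.69)/[(81.69 + 64.5)/2] = -17.19/73.095 ≈ -0.2352.
Arc elasticity E = %Δq/%Δp ≈ 0.6363/-0.2352 ≈ -2.706.
|E| > 1: demand is elastic over this range.

-2.706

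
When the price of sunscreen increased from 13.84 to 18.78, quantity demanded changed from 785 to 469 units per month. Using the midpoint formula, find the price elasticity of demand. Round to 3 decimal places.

-1.664

%Δq = (469 − 785)/[(785 + 469)/2] = -316/627 ≈ -0.5040.
%Δp = (18.78 − 13.84)/[(13.84 + 18.78)/2] = 4.94/16.31 ≈ 0.3029.
Arc elasticity E = %Δq/%Δp ≈ -0.5040/0.3029 ≈ -1.664.
|E| > 1: demand is elastic over this range.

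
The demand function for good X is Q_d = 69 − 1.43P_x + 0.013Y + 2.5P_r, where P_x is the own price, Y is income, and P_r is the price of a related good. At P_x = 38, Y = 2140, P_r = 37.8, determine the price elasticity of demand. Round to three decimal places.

-0.397

Evaluating quantity at (P_x, Y, P_r) gives Q_d = 69 − 1.43(38) + 0.013(2140) + 2.5(37.8) = 69 − 54.34 + 27.82 + 94.5 = 136.98.
∂Q_d/∂P_x = −1.43, so E_p = (−1.43)·(38/136.98) ≈ -0.397.
|E_p| < 1: demand is inelastic.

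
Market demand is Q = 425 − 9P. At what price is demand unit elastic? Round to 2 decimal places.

For linear demand Q = a − bP, E = −bP/(a − bP). |E| = 1 ⇒ bP = a − bP ⇒ P = a/(2b).
P = 425/(2·9) ≈ 23.61.

23.61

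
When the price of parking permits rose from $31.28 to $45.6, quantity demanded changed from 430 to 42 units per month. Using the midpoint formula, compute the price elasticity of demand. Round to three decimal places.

%Δq = (42 − 430)/[(430 + 42)/2] = -388/236 ≈ -1.6441.
%ΔP = (45.6 − 31.28)/[(31.28 + 45.6)/2] = 14.32/38.44 ≈ 0.3725.
Arc elasticity E = %Δq/%ΔP ≈ -1.6441/0.3725 ≈ -4.413.
|E| > 1: demand is elastic over this range.

-4.413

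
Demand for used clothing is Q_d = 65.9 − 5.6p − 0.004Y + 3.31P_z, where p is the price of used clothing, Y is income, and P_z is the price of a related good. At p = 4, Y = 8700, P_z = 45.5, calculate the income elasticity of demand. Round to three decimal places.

-0.218

First evaluate Q_d: 65.9 − 5.6(4) − 0.004(8700) + 3.31(45.5) = 65.9 − 22.4 − 34.8 + 150.605 = 159.305.
∂Q_d/∂Y = −0.004, so E_I = -0.004·(8700/159.305) ≈ -0.218.
E_I < 0: inferior good.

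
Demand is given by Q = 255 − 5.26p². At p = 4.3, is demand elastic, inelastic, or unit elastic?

At p = 4.3, Q = 157.7426.
dQ/dp = −2·5.26·p = −45.236.
Point elasticity E = (dQ/dp)·(p/Q) = -45.236 × 4.3/157.7426 ≈ -1.233.
|E| ≈ 1.233 > 1, so demand is elastic.

elastic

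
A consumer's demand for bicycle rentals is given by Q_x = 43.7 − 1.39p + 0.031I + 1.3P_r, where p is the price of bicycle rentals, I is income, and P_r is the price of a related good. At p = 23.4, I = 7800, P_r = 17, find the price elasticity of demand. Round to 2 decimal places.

-0.12

Evaluating quantity at (p, I, P_r) gives Q_x = 43.7 − 1.39(23.4) + 0.031(7800) + 1.3(17) = 43.7 − 32.526 + 241.8 + 22.1 = 275.074.
∂Q_x/∂p = −1.39, so E_p = (−1.39)·(23.4/275.074) ≈ -0.12.
|E_p| < 1: demand is inelastic.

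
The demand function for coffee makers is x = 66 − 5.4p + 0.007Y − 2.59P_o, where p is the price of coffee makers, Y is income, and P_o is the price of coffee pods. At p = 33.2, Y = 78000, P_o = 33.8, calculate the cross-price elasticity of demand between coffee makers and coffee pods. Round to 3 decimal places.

x = 66 − 5.4(33.2) + 0.007(78000) − 2.59(33.8) = 66 − 179.28 + 546 − 87.542 = 345.178.
∂x/∂P_o = −2.59, so E_xy = -2.59·(33.8/345.178) ≈ -0.254.
E_xy < 0: the goods are complements.

-0.254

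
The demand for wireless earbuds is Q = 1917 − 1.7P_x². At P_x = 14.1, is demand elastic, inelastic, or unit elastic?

At P_x = 14.1, Q = 1579.023.
dQ/dP_x = −2·1.7·P_x = −47.94.
Point elasticity E = (dQ/dP_x)·(P_x/Q) = -47.94 × 14.1/1579.023 ≈ -0.428.
|E| ≈ 0.428 < 1, so demand is inelastic.

inelastic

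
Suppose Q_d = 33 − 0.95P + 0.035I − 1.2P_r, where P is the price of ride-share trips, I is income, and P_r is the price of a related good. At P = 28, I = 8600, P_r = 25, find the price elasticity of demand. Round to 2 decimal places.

At the given point, Q_d = 33 − 0.95(28) + 0.035(8600) − 1.2(25) = 33 − 26.6 + 301 − 30 = 277.4.
∂Q_d/∂P = −0.95, so E_p = (−0.95)·(28/277.4) ≈ -0.10.
|E_p| < 1: demand is inelastic.

-0.10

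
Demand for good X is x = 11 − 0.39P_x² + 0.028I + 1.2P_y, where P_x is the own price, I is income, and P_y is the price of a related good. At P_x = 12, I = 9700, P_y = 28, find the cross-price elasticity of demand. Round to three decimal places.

0.129

Evaluating quantity at (P_x, I, P_y) gives x = 11 − 0.39(12)² + 0.028(9700) + 1.2(28) = 11 − 56.16 + 271.6 + 33.6 = 260.04.
∂x/∂P_y = +1.2, so E_xy = 1.2·(28/260.04) ≈ 0.129.
E_xy > 0: the goods are substitutes.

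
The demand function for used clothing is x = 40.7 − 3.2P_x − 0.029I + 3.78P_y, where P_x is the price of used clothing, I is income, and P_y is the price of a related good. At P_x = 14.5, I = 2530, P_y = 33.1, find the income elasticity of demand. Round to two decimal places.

-1.59

Substituting, x = 40.7 − 3.2(14.5) − 0.029(2530) + 3.78(33.1) = 40.7 − 46.4 − 73.37 + 125.118 = 46.048.
∂x/∂I = −0.029, so E_I = -0.029·(2530/46.048) ≈ -1.59.
E_I < 0: inferior good.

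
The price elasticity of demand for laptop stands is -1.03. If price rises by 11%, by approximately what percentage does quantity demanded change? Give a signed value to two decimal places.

-11.33

%ΔQ ≈ E × %ΔP = (-1.03) × (11%) = -11.33%.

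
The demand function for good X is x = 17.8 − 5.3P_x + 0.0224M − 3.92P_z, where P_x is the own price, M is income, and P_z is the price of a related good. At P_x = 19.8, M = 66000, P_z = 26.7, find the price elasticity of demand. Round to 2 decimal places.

Substituting, x = 17.8 − 5.3(19.8) + 0.0224(66000) − 3.92(26.7) = 17.8 − 104.94 + 1478.4 − 104.664 = 1286.596.
∂x/∂P_x = −5.3, so E_p = (−5.3)·(19.8/1286.596) ≈ -0.08.
|E_p| < 1: demand is inelastic.

-0.08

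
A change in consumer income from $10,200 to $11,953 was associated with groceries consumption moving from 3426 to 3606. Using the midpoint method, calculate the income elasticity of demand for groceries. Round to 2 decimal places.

0.32

%ΔQ = (3606 − 3426)/[(3426+3606)/2] = 180/3516 ≈ 0.0512.
%ΔM = (11,953 − 10,200)/[(10,200+11,953)/2] = 1753/11076.5 ≈ 0.1583.
E_I = %ΔQ/%ΔM ≈ 0.32.
E_I ∈ (0,1): normal good (necessity).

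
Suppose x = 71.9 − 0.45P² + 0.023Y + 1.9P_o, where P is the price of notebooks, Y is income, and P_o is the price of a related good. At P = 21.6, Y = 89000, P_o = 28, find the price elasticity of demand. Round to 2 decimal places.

Evaluating quantity at (P, Y, P_o) gives x = 71.9 − 0.45(21.6)² + 0.023(89000) + 1.9(28) = 71.9 − 209.952 + 2047 + 53.2 = 1962.148.
∂x/∂P = −2·0.45·P = -19.44, so E_p = -19.44·(21.6/1962.148) ≈ -0.21.
|E_p| < 1: demand is inelastic.

-0.21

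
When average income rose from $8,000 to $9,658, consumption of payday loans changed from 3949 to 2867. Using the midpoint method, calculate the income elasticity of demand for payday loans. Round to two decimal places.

%ΔQ = (2867 − 3949)/[(3949+2867)/2] = -1082/3408 ≈ -0.3175.
%ΔI = (9,658 − 8,000)/[(8,000+9,658)/2] = 1658/8829 ≈ 0.1878.
E_I = %ΔQ/%ΔI ≈ -1.69.
E_I < 0: inferior good.

-1.69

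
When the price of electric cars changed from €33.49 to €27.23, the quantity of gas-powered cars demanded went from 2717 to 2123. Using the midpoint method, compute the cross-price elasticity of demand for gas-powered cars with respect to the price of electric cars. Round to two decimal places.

%ΔQ_x = (2123 − 2717)/[(2717+2123)/2] = -594/2420 ≈ -0.2455.
%ΔP_y = (27.23 − 33.49)/[(33.49+27.23)/2] ≈ -0.2062.
E_xy = -0.2455/-0.2062 ≈ 1.19.
E_xy > 0, so gas-powered cars and electric cars are substitutes.

1.19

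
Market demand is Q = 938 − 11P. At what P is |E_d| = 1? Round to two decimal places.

42.64

For linear demand Q = a − bP, E = −bP/(a − bP). |E| = 1 ⇒ bP = a − bP ⇒ P = a/(2b).
P = 938/(2·11) ≈ 42.64.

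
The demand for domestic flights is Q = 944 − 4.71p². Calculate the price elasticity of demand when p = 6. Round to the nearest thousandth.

At p = 6, Q = 774.44.
dQ/dp = −2·4.71·p = −56.52.
Point elasticity E = (dQ/dp)·(p/Q) = -56.52 × 6/774.44 ≈ -0.438.
|E| < 1, so demand is inelastic at this price.

-0.438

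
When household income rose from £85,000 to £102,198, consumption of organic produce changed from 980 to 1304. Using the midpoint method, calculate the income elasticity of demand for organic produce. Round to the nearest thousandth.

1.544

%ΔQ = (1304 − 980)/[(980+1304)/2] = 324/1142 ≈ 0.2837.
%ΔI = (102,198 − 85,000)/[(85,000+102,198)/2] = 17198/93599 ≈ 0.1837.
E_I = %ΔQ/%ΔI ≈ 1.544.
E_I > 1: normal good (luxury).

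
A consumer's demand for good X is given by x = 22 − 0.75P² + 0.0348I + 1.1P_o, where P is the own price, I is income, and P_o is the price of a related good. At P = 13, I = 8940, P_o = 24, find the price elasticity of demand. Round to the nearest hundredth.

At the given point, x = 22 − 0.75(13)² + 0.0348(8940) + 1.1(24) = 22 − 126.75 + 311.112 + 26.4 = 232.762.
∂x/∂P = −2·0.75·P = -19.5, so E_p = -19.5·(13/232.762) ≈ -1.09.
|E_p| > 1: demand is elastic.

-1.09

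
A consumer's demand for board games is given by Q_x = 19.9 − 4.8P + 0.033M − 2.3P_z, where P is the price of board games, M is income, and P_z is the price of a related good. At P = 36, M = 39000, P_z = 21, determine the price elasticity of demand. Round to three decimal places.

Substituting, Q_x = 19.9 − 4.8(36) + 0.033(39000) − 2.3(21) = 19.9 − 172.8 + 1287 − 48.3 = 1085.8.
∂Q_x/∂P = −4.8, so E_p = (−4.8)·(36/1085.8) ≈ -0.159.
|E_p| < 1: demand is inelastic.

-0.159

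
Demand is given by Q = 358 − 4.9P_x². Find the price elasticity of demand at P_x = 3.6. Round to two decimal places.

At P_x = 3.6, Q = 294.496.
dQ/dP_x = −2·4.9·P_x = −35.28.
Point elasticity E = (dQ/dP_x)·(P_x/Q) = -35.28 × 3.6/294.496 ≈ -0.43.
|E| < 1, so demand is inelastic at this price.

-0.43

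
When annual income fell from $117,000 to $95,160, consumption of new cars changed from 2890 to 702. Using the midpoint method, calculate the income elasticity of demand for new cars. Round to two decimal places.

5.92

%ΔQ = (702 − 2890)/[(2890+702)/2] = -2188/1796 ≈ -1.2183.
%ΔI = (95,160 − 117,000)/[(117,000+95,160)/2] = -21840/106080 ≈ -0.2059.
E_I = %ΔQ/%ΔI ≈ 5.92.
E_I > 1: normal good (luxury).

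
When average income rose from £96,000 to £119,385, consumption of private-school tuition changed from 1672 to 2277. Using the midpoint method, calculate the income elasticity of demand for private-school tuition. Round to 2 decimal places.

1.41

%ΔQ = (2277 − 1672)/[(1672+2277)/2] = 605/1974.5 ≈ 0.3064.
%ΔM = (119,385 − 96,000)/[(96,000+119,385)/2] = 23385/107692.5 ≈ 0.2171.
E_I = %ΔQ/%ΔM ≈ 1.41.
E_I > 1: normal good (luxury).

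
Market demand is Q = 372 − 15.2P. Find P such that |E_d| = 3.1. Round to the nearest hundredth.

18.50

Set −bP/(a − bP) = −3.1 ⇒ bP = 3.1(a − bP) ⇒ bP(1+3.1) = 3.1·a.
P = 3.1·372/(15.2·4.1) ≈ 18.50.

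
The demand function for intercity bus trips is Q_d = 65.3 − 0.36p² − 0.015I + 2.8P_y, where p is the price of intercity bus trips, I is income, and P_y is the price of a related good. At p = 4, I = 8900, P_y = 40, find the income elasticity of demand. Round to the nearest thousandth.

-3.509

First evaluate Q_d: 65.3 − 0.36(4)² − 0.015(8900) + 2.8(40) = 65.3 − 5.76 − 133.5 + 112 = 38.04.
∂Q_d/∂I = −0.015, so E_I = -0.015·(8900/38.04) ≈ -3.509.
E_I < 0: inferior good.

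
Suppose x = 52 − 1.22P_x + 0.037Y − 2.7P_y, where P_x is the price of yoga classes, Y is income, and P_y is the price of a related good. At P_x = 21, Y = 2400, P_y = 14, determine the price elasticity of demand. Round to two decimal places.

-0.33

Evaluating quantity at (P_x, Y, P_y) gives x = 52 − 1.22(21) + 0.037(2400) − 2.7(14) = 52 − 25.62 + 88.8 − 37.8 = 77.38.
∂x/∂P_x = −1.22, so E_p = (−1.22)·(21/77.38) ≈ -0.33.
|E_p| < 1: demand is inelastic.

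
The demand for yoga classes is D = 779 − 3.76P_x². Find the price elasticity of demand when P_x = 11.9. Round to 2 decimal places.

At P_x = 11.9, D = 246.5464.
dD/dP_x = −2·3.76·P_x = −89.488.
Point elasticity E = (dD/dP_x)·(P_x/D) = -89.488 × 11.9/246.5464 ≈ -4.32.
|E| > 1, so demand is elastic at this price.

-4.32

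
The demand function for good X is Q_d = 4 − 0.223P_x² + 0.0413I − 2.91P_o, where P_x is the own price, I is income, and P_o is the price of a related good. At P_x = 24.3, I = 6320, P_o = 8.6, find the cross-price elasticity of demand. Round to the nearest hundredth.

-0.23

At the given point, Q_d = 4 − 0.223(24.3)² + 0.0413(6320) − 2.91(8.6) = 4 − 131.6793 + 261.016 − 25.026 = 108.3107.
∂Q_d/∂P_o = −2.91, so E_xy = -2.91·(8.6/108.3107) ≈ -0.23.
E_xy < 0: the goods are complements.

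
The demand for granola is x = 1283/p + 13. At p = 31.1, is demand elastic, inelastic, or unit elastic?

inelastic

At p = 31.1, x = 54.254.
dx/dp = −1283/p² = −1.3265.
Point elasticity E = (dx/dp)·(p/x) = -1.3265 × 31.1/54.254 ≈ -0.760.
|E| ≈ 0.760 < 1, so demand is inelastic.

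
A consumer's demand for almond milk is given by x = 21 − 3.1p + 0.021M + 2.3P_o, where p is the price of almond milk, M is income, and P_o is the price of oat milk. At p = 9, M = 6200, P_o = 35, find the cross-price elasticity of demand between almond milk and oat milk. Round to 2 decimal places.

0.39

Substituting, x = 21 − 3.1(9) + 0.021(6200) + 2.3(35) = 21 − 27.9 + 130.2 + 80.5 = 203.8.
∂x/∂P_o = +2.3, so E_xy = 2.3·(35/203.8) ≈ 0.39.
E_xy > 0: the goods are substitutes.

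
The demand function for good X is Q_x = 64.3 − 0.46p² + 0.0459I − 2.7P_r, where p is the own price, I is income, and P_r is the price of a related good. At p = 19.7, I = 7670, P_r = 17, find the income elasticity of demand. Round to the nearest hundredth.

1.83

First evaluate Q_x: 64.3 − 0.46(19.7)² + 0.0459(7670) − 2.7(17) = 64.3 − 178.5214 + 352.053 − 45.9 = 191.9316.
∂Q_x/∂I = +0.0459, so E_I = 0.0459·(7670/191.9316) ≈ 1.83.
E_I > 1: normal good (luxury).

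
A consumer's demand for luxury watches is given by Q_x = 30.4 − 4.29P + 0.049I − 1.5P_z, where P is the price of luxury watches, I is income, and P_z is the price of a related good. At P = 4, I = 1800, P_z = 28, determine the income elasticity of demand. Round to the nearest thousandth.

1.484

First evaluate Q_x: 30.4 − 4.29(4) + 0.049(1800) − 1.5(28) = 30.4 − 17.16 + 88.2 − 42 = 59.44.
∂Q_x/∂I = +0.049, so E_I = 0.049·(1800/59.44) ≈ 1.484.
E_I > 1: normal good (luxury).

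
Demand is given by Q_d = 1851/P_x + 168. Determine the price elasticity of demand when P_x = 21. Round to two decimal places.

-0.34

At P_x = 21, Q_d = 256.1429.
dQ_d/dP_x = −1851/P_x² = −4.1973.
Point elasticity E = (dQ_d/dP_x)·(P_x/Q_d) = -4.1973 × 21/256.1429 ≈ -0.34.
|E| < 1, so demand is inelastic at this price.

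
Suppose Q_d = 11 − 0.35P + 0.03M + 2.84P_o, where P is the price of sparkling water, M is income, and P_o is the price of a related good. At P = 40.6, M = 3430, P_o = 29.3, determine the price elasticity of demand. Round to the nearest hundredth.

First evaluate Q_d: 11 − 0.35(40.6) + 0.03(3430) + 2.84(29.3) = 11 − 14.21 + 102.9 + 83.212 = 182.902.
∂Q_d/∂P = −0.35, so E_p = (−0.35)·(40.6/182.902) ≈ -0.08.
|E_p| < 1: demand is inelastic.

-0.08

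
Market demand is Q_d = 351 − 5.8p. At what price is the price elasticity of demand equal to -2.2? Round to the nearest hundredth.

41.61

Set −bp/(a − bp) = −2.2 ⇒ bp = 2.2(a − bp) ⇒ bp(1+2.2) = 2.2·a.
p = 2.2·351/(5.8·3.2) ≈ 41.61.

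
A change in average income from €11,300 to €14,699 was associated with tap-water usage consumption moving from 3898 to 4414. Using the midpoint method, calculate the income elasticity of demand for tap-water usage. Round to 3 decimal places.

%ΔQ = (4414 − 3898)/[(3898+4414)/2] = 516/4156 ≈ 0.1242.
%ΔM = (14,699 − 11,300)/[(11,300+14,699)/2] = 3399/12999.5 ≈ 0.2615.
E_I = %ΔQ/%ΔM ≈ 0.475.
E_I ∈ (0,1): normal good (necessity).

0.475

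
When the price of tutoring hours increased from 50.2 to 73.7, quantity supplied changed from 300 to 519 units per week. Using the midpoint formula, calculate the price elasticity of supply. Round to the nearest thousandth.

%ΔQ = (519 − 300)/[(300 + 519)/2] = 219/409.5 ≈ 0.5348.
%Δp = (73.7 − 50.2)/[(50.2 + 73.7)/2] = 23.5/61.95 ≈ 0.3793.
Arc elasticity E = %ΔQ/%Δp ≈ 0.5348/0.3793 ≈ 1.410.
|E| > 1: supply is elastic over this range.

1.410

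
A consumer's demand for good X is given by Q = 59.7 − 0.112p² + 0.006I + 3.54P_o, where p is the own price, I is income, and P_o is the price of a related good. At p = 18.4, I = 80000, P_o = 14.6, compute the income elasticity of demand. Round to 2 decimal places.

Q = 59.7 − 0.112(18.4)² + 0.006(80000) + 3.54(14.6) = 59.7 − 37.9187 + 480 + 51.684 = 553.4653.
∂Q/∂I = +0.006, so E_I = 0.006·(80000/553.4653) ≈ 0.87.
E_I ∈ (0,1): normal good (necessity).

0.87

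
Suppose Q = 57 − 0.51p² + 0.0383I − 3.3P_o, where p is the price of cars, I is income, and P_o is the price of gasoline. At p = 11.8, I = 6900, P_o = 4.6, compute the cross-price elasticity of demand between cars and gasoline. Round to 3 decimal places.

-0.065

At the given point, Q = 57 − 0.51(11.8)² + 0.0383(6900) − 3.3(4.6) = 57 − 71.0124 + 264.27 − 15.18 = 235.0776.
∂Q/∂P_o = −3.3, so E_xy = -3.3·(4.6/235.0776) ≈ -0.065.
E_xy < 0: the goods are complements.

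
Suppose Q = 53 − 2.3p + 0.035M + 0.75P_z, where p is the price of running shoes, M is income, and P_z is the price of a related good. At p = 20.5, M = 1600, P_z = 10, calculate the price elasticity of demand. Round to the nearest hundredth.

-0.68

Q = 53 − 2.3(20.5) + 0.035(1600) + 0.75(10) = 53 − 47.15 + 56 + 7.5 = 69.35.
∂Q/∂p = −2.3, so E_p = (−2.3)·(20.5/69.35) ≈ -0.68.
|E_p| < 1: demand is inelastic.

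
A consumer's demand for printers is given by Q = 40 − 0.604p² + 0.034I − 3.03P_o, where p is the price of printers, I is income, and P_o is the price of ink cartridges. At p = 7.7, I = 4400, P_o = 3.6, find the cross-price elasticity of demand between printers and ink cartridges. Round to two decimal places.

First evaluate Q: 40 − 0.604(7.7)² + 0.034(4400) − 3.03(3.6) = 40 − 35.8112 + 149.6 − 10.908 = 142.8808.
∂Q/∂P_o = −3.03, so E_xy = -3.03·(3.6/142.8808) ≈ -0.08.
E_xy < 0: the goods are complements.

-0.08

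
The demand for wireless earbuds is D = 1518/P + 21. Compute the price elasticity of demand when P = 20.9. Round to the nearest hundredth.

At P = 20.9, D = 93.6316.
dD/dP = −1518/P² = −3.4752.
Point elasticity E = (dD/dP)·(P/D) = -3.4752 × 20.9/93.6316 ≈ -0.78.
|E| < 1, so demand is inelastic at this price.

-0.78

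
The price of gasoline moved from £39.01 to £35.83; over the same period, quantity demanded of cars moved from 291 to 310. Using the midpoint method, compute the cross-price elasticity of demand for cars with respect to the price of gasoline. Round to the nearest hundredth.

-0.74

%ΔQ_x = (310 − 291)/[(291+310)/2] = 19/300.5 ≈ 0.0632.
%ΔP_y = (35.83 − 39.01)/[(39.01+35.83)/2] ≈ -0.0850.
E_xy = 0.0632/-0.0850 ≈ -0.74.
E_xy < 0, so cars and gasoline are complements.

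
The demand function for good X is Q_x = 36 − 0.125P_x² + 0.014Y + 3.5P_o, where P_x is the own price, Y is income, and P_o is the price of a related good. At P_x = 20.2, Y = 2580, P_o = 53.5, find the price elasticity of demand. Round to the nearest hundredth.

-0.49

Q_x = 36 − 0.125(20.2)² + 0.014(2580) + 3.5(53.5) = 36 − 51.005 + 36.12 + 187.25 = 208.365.
∂Q_x/∂P_x = −2·0.125·P_x = -5.05, so E_p = -5.05·(20.2/208.365) ≈ -0.49.
|E_p| < 1: demand is inelastic.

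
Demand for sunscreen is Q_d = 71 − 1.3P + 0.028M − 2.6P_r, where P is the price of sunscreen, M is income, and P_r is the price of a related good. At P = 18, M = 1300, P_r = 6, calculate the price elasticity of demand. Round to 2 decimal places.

-0.34

At the given point, Q_d = 71 − 1.3(18) + 0.028(1300) − 2.6(6) = 71 − 23.4 + 36.4 − 15.6 = 68.4.
∂Q_d/∂P = −1.3, so E_p = (−1.3)·(18/68.4) ≈ -0.34.
|E_p| < 1: demand is inelastic.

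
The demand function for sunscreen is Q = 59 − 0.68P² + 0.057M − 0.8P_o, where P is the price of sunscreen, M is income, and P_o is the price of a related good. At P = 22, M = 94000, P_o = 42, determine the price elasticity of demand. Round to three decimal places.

First evaluate Q: 59 − 0.68(22)² + 0.057(94000) − 0.8(42) = 59 − 329.12 + 5358 − 33.6 = 5054.28.
∂Q/∂P = −2·0.68·P = -29.92, so E_p = -29.92·(22/5054.28) ≈ -0.130.
|E_p| < 1: demand is inelastic.

-0.130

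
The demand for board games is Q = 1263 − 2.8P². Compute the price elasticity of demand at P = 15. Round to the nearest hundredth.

-1.99

At P = 15, Q = 633.
dQ/dP = −2·2.8·P = −84.
Point elasticity E = (dQ/dP)·(P/Q) = -84 × 15/633 ≈ -1.99.
|E| > 1, so demand is elastic at this price.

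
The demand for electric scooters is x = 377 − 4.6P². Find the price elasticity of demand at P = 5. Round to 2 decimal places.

At P = 5, x = 262.
dx/dP = −2·4.6·P = −46.
Point elasticity E = (dx/dP)·(P/x) = -46 × 5/262 ≈ -0.88.
|E| < 1, so demand is inelastic at this price.

-0.88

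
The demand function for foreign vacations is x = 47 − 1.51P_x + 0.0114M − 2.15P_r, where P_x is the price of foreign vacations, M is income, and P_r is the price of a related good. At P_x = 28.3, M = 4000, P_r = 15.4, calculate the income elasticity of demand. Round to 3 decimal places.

2.721

At the given point, x = 47 − 1.51(28.3) + 0.0114(4000) − 2.15(15.4) = 47 − 42.733 + 45.6 − 33.11 = 16.757.
∂x/∂M = +0.0114, so E_I = 0.0114·(4000/16.757) ≈ 2.721.
E_I > 1: normal good (luxury).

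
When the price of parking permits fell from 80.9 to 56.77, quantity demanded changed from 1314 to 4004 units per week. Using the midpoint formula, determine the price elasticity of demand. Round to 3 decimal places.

-2.886

%ΔQ = (4004 − 1314)/[(1314 + 4004)/2] = 2690/2659 ≈ 1.0117.
%Δp = (56.77 − 80.9)/[(80.9 + 56.77)/2] = -24.13/68.835 ≈ -0.3505.
Arc elasticity E = %ΔQ/%Δp ≈ 1.0117/-0.3505 ≈ -2.886.
|E| > 1: demand is elastic over this range.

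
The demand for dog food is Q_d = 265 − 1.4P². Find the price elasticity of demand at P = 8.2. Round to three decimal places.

At P = 8.2, Q_d = 170.864.
dQ_d/dP = −2·1.4·P = −22.96.
Point elasticity E = (dQ_d/dP)·(P/Q_d) = -22.96 × 8.2/170.864 ≈ -1.102.
|E| > 1, so demand is elastic at this price.

-1.102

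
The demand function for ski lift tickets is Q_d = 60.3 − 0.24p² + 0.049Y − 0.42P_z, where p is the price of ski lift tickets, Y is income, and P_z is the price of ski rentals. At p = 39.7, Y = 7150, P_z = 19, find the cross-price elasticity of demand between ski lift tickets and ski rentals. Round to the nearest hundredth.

At the given point, Q_d = 60.3 − 0.24(39.7)² + 0.049(7150) − 0.42(19) = 60.3 − 378.2616 + 350.35 − 7.98 = 24.4084.
∂Q_d/∂P_z = −0.42, so E_xy = -0.42·(19/24.4084) ≈ -0.33.
E_xy < 0: the goods are complements.

-0.33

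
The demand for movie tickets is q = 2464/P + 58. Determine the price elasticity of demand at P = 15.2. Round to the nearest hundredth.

-0.74

At P = 15.2, q = 220.1053.
dq/dP = −2464/P² = −10.6648.
Point elasticity E = (dq/dP)·(P/q) = -10.6648 × 15.2/220.1053 ≈ -0.74.
|E| < 1, so demand is inelastic at this price.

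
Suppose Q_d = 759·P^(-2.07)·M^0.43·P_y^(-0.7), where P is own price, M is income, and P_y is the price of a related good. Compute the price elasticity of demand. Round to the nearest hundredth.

For a Cobb–Douglas (constant-elasticity) form Q_d = A·P^α·…, the elasticity with respect to P equals the exponent α at every point.
Here the exponent on P is -2.07, so the price elasticity of demand is -2.07.

-2.07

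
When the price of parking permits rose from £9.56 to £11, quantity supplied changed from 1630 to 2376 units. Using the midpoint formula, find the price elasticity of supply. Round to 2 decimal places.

%ΔQ = (2376 − 1630)/[(1630 + 2376)/2] = 746/2003 ≈ 0.3724.
%ΔP = (11 − 9.56)/[(9.56 + 11)/2] = 1.44/10.28 ≈ 0.1401.
Arc elasticity E = %ΔQ/%ΔP ≈ 0.3724/0.1401 ≈ 2.66.
|E| > 1: supply is elastic over this range.

2.66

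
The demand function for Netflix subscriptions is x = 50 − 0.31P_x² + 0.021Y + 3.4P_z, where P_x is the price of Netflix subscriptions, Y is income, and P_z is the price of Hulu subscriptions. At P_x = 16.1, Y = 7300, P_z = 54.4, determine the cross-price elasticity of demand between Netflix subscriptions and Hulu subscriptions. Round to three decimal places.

x = 50 − 0.31(16.1)² + 0.021(7300) + 3.4(54.4) = 50 − 80.3551 + 153.3 + 184.96 = 307.9049.
∂x/∂P_z = +3.4, so E_xy = 3.4·(54.4/307.9049) ≈ 0.601.
E_xy > 0: the goods are substitutes.

0.601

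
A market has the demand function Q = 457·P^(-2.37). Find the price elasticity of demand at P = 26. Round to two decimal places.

For a Cobb–Douglas (constant-elasticity) form Q = A·P^α·…, the elasticity with respect to P equals the exponent α at every point.
Here the exponent on P is -2.37, so the price elasticity of demand is -2.37.

-2.37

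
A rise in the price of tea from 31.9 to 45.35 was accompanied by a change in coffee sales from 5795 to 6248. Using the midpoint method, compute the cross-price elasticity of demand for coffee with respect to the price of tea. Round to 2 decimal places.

%ΔQ_x = (6248 − 5795)/[(5795+6248)/2] = 453/6021.5 ≈ 0.0752.
%ΔP_y = (45.35 − 31.9)/[(31.9+45.35)/2] ≈ 0.3482.
E_xy = 0.0752/0.3482 ≈ 0.22.
E_xy > 0, so coffee and tea are substitutes.

0.22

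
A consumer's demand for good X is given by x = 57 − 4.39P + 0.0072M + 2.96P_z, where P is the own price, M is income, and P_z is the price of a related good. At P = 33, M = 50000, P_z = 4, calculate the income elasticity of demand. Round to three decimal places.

1.268

First evaluate x: 57 − 4.39(33) + 0.0072(50000) + 2.96(4) = 57 − 144.87 + 360 + 11.84 = 283.97.
∂x/∂M = +0.0072, so E_I = 0.0072·(50000/283.97) ≈ 1.268.
E_I > 1: normal good (luxury).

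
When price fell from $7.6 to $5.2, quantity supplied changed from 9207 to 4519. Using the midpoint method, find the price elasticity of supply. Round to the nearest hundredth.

1.82

%Δq = (4519 − 9207)/[(9207 + 4519)/2] = -4688/6863 ≈ -0.6831.
%ΔP = (5.2 − 7.6)/[(7.6 + 5.2)/2] = -2.4/6.4 ≈ -0.3750.
Arc elasticity E = %Δq/%ΔP ≈ -0.6831/-0.3750 ≈ 1.82.
|E| > 1: supply is elastic over this range.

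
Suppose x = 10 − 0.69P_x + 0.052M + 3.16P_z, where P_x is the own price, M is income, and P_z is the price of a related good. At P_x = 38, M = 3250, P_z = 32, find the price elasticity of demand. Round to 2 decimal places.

-0.10

First evaluate x: 10 − 0.69(38) + 0.052(3250) + 3.16(32) = 10 − 26.22 + 169 + 101.12 = 253.9.
∂x/∂P_x = −0.69, so E_p = (−0.69)·(38/253.9) ≈ -0.10.
|E_p| < 1: demand is inelastic.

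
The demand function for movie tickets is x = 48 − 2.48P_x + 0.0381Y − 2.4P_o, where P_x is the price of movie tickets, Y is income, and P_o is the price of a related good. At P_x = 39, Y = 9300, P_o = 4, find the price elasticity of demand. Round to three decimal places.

-0.327

At the given point, x = 48 − 2.48(39) + 0.0381(9300) − 2.4(4) = 48 − 96.72 + 354.33 − 9.6 = 296.01.
∂x/∂P_x = −2.48, so E_p = (−2.48)·(39/296.01) ≈ -0.327.
|E_p| < 1: demand is inelastic.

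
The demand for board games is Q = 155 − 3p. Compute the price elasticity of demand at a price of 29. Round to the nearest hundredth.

At p = 29, Q = 68.
dQ/dp = −3.
Point elasticity E = (dQ/dp)·(p/Q) = -3 × 29/68 ≈ -1.28.
|E| > 1, so demand is elastic at this price.

-1.28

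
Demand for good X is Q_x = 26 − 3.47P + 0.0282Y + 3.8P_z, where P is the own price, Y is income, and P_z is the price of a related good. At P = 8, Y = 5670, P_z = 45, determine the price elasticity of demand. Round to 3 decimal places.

Substituting, Q_x = 26 − 3.47(8) + 0.0282(5670) + 3.8(45) = 26 − 27.76 + 159.894 + 171 = 329.134.
∂Q_x/∂P = −3.47, so E_p = (−3.47)·(8/329.134) ≈ -0.084.
|E_p| < 1: demand is inelastic.

-0.084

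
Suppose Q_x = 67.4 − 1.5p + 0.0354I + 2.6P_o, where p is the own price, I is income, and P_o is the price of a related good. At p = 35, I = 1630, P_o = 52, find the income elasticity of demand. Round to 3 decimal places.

At the given point, Q_x = 67.4 − 1.5(35) + 0.0354(1630) + 2.6(52) = 67.4 − 52.5 + 57.702 + 135.2 = 207.802.
∂Q_x/∂I = +0.0354, so E_I = 0.0354·(1630/207.802) ≈ 0.278.
E_I ∈ (0,1): normal good (necessity).

0.278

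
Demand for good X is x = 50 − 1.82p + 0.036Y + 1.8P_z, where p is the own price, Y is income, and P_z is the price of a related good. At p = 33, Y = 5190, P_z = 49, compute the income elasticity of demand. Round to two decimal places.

Evaluating quantity at (p, Y, P_z) gives x = 50 − 1.82(33) + 0.036(5190) + 1.8(49) = 50 − 60.06 + 186.84 + 88.2 = 264.98.
∂x/∂Y = +0.036, so E_I = 0.036·(5190/264.98) ≈ 0.71.
E_I ∈ (0,1): normal good (necessity).

0.71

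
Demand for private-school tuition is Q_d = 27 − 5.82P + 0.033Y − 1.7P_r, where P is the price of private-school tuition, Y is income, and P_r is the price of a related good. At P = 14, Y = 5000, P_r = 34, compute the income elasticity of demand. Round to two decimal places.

3.13

Substituting, Q_d = 27 − 5.82(14) + 0.033(5000) − 1.7(34) = 27 − 81.48 + 165 − 57.8 = 52.72.
∂Q_d/∂Y = +0.033, so E_I = 0.033·(5000/52.72) ≈ 3.13.
E_I > 1: normal good (luxury).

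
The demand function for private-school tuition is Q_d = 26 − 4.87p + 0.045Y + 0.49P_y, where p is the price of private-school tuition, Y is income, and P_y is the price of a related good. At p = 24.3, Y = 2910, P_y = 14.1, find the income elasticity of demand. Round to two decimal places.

2.88

At the given point, Q_d = 26 − 4.87(24.3) + 0.045(2910) + 0.49(14.1) = 26 − 118.341 + 130.95 + 6.909 = 45.518.
∂Q_d/∂Y = +0.045, so E_I = 0.045·(2910/45.518) ≈ 2.88.
E_I > 1: normal good (luxury).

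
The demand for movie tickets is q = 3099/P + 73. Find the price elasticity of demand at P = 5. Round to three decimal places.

-0.895

At P = 5, q = 692.8.
dq/dP = −3099/P² = −123.96.
Point elasticity E = (dq/dP)·(P/q) = -123.96 × 5/692.8 ≈ -0.895.
|E| < 1, so demand is inelastic at this price.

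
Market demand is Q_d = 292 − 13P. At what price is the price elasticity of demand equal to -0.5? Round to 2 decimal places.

Set −bP/(a − bP) = −0.5 ⇒ bP = 0.5(a − bP) ⇒ bP(1+0.5) = 0.5·a.
P = 0.5·292/(13·1.5) ≈ 7.49.

7.49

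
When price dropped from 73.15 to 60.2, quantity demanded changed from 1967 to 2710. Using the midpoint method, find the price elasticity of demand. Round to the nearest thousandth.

-1.636

%ΔQ = (2710 − 1967)/[(1967 + 2710)/2] = 743/2338.5 ≈ 0.3177.
%ΔP = (60.2 − 73.15)/[(73.15 + 60.2)/2] = -12.95/66.675 ≈ -0.1942.
Arc elasticity E = %ΔQ/%ΔP ≈ 0.3177/-0.1942 ≈ -1.636.
|E| > 1: demand is elastic over this range.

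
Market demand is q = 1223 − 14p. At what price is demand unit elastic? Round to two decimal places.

43.68

For linear demand q = a − bp, E = −bp/(a − bp). |E| = 1 ⇒ bp = a − bp ⇒ p = a/(2b).
p = 1223/(2·14) ≈ 43.68.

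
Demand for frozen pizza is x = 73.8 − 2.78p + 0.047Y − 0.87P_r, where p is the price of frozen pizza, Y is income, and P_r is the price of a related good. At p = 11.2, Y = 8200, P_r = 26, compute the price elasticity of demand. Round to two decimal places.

At the given point, x = 73.8 − 2.78(11.2) + 0.047(8200) − 0.87(26) = 73.8 − 31.136 + 385.4 − 22.62 = 405.444.
∂x/∂p = −2.78, so E_p = (−2.78)·(11.2/405.444) ≈ -0.08.
|E_p| < 1: demand is inelastic.

-0.08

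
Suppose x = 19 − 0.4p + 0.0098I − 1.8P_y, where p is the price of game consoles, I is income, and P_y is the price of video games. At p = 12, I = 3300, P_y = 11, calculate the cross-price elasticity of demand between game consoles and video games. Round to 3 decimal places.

At the given point, x = 19 − 0.4(12) + 0.0098(3300) − 1.8(11) = 19 − 4.8 + 32.34 − 19.8 = 26.74.
∂x/∂P_y = −1.8, so E_xy = -1.8·(11/26.74) ≈ -0.740.
E_xy < 0: the goods are complements.

-0.740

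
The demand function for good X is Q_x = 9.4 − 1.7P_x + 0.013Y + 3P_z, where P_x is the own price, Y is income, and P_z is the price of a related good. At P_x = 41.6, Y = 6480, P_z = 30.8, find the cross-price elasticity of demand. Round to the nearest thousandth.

0.801

Substituting, Q_x = 9.4 − 1.7(41.6) + 0.013(6480) + 3(30.8) = 9.4 − 70.72 + 84.24 + 92.4 = 115.32.
∂Q_x/∂P_z = +3, so E_xy = 3·(30.8/115.32) ≈ 0.801.
E_xy > 0: the goods are substitutes.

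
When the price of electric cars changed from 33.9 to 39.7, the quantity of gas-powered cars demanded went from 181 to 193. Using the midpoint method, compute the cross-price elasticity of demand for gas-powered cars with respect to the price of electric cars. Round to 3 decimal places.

%ΔQ_x = (193 − 181)/[(181+193)/2] = 12/187 ≈ 0.0642.
%ΔP_y = (39.7 − 33.9)/[(33.9+39.7)/2] ≈ 0.1576.
E_xy = 0.0642/0.1576 ≈ 0.407.
E_xy > 0, so gas-powered cars and electric cars are substitutes.

0.407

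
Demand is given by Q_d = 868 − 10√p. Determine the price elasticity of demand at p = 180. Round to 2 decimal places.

-0.09

At p = 180, Q_d = 733.8359.
dQ_d/dp = −10/(2√p) = −10/(2·13.4164).
Point elasticity E = (dQ_d/dp)·(p/Q_d) = -0.3727 × 180/733.8359 ≈ -0.09.
|E| < 1, so demand is inelastic at this price.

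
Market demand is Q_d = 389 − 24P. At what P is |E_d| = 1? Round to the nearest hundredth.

For linear demand Q_d = a − bP, E = −bP/(a − bP). |E| = 1 ⇒ bP = a − bP ⇒ P = a/(2b).
P = 389/(2·24) ≈ 8.10.

8.10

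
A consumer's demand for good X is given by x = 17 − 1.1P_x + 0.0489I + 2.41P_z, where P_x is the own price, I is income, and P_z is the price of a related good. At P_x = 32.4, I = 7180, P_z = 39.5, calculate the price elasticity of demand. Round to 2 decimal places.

x = 17 − 1.1(32.4) + 0.0489(7180) + 2.41(39.5) = 17 − 35.64 + 351.102 + 95.195 = 427.657.
∂x/∂P_x = −1.1, so E_p = (−1.1)·(32.4/427.657) ≈ -0.08.
|E_p| < 1: demand is inelastic.

-0.08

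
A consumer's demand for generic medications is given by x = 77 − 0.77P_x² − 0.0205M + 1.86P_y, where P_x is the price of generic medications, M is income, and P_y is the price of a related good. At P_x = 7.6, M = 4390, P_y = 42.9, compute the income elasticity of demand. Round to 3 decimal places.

At the given point, x = 77 − 0.77(7.6)² − 0.0205(4390) + 1.86(42.9) = 77 − 44.4752 − 89.995 + 79.794 = 22.3238.
∂x/∂M = −0.0205, so E_I = -0.0205·(4390/22.3238) ≈ -4.031.
E_I < 0: inferior good.

-4.031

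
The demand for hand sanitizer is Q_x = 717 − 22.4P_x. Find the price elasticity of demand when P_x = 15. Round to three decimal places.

At P_x = 15, Q_x = 381.
dQ_x/dP_x = −22.4.
Point elasticity E = (dQ_x/dP_x)·(P_x/Q_x) = -22.4 × 15/381 ≈ -0.882.
|E| < 1, so demand is inelastic at this price.

-0.882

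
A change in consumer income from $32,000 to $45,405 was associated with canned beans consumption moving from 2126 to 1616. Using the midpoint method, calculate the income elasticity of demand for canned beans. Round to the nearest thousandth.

%ΔQ = (1616 − 2126)/[(2126+1616)/2] = -510/1871 ≈ -0.2726.
%ΔY = (45,405 − 32,000)/[(32,000+45,405)/2] = 13405/38702.5 ≈ 0.3464.
E_I = %ΔQ/%ΔY ≈ -0.787.
E_I < 0: inferior good.

-0.787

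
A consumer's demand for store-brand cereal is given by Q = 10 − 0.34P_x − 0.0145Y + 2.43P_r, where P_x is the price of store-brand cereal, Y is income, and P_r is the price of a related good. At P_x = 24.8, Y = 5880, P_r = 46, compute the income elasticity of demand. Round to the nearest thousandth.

Substituting, Q = 10 − 0.34(24.8) − 0.0145(5880) + 2.43(46) = 10 − 8.432 − 85.26 + 111.78 = 28.088.
∂Q/∂Y = −0.0145, so E_I = -0.0145·(5880/28.088) ≈ -3.035.
E_I < 0: inferior good.

-3.035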